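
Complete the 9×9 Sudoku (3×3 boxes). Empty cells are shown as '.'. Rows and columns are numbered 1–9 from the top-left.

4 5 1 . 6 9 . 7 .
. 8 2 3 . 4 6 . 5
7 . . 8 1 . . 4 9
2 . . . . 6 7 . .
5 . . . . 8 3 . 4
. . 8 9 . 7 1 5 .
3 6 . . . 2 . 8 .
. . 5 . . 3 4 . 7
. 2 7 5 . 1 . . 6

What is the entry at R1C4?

R1C4 = 2: row 1 has {1,4,5,6,7,9}; col 4 has {3,5,8,9}; box has {1,3,4,6,8,9} → only 2 remains.

2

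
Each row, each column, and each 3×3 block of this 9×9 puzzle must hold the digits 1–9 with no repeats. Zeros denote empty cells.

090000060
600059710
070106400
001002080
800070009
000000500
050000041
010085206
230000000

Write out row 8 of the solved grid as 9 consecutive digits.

R1C1 = 1: in row 1, 1 can only go here (every other open cell in that row sees a 1).
R3C8 = 9: in row 3, 9 can only go here (every other open cell in that row sees a 9).
R2C2 = 8: in column 2, 8 can only go here (every other open cell in that column sees an 8).
R3C9 = 8: in row 3, 8 can only go here (every other open cell in that row sees an 8).
R1C7 = 3: row 1 has {1,6,9}; col 7 has {2,4,5,7}; box has {1,4,6,7,8,9} → only 3 remains.
R2C9 = 2: row 2 has {1,5,6,7,8,9}; col 9 has {1,6,8,9}; box has {1,3,4,6,7,8,9} → only 2 remains.
R4C7 = 6: row 4 has {1,2,8}; col 7 has {2,3,4,5,7}; box has {5,8,9} → only 6 remains.
R5C7 = 1: row 5 has {7,8,9}; col 7 has {2,3,4,5,6,7}; box has {5,6,8,9} → only 1 remains.
R1C9 = 5: row 1 has {1,3,6,9}; col 9 has {1,2,6,8,9}; box has {1,2,3,4,6,7,8,9} → only 5 remains.
R4C2 = 4: row 4 has {1,2,6,8}; col 2 has {1,3,5,7,8,9}; box has {1,8} → only 4 remains.
R9C9 = 7: row 9 has {2,3}; col 9 has {1,2,5,6,8,9}; box has {1,2,4,6} → only 7 remains.
R4C9 = 3: row 4 has {1,2,4,6,8}; col 9 has {1,2,5,6,7,8,9}; box has {1,5,6,8,9} → only 3 remains.
R5C8 = 2: row 5 has {1,7,8,9}; col 8 has {1,4,6,8,9}; box has {1,3,5,6,8,9} → only 2 remains.
R6C8 = 7: row 6 has {5}; col 8 has {1,2,4,6,8,9}; box has {1,2,3,5,6,8,9} → only 7 remains.
R6C9 = 4: row 6 has {5,7}; col 9 has {1,2,3,5,6,7,8,9}; box has {1,2,3,5,6,7,8,9} → only 4 remains.
R8C8 = 3: row 8 has {1,2,5,6,8}; col 8 has {1,2,4,6,7,8,9}; box has {1,2,4,6,7} → only 3 remains.
R9C8 = 5: row 9 has {2,3,7}; col 8 has {1,2,3,4,6,7,8,9}; box has {1,2,3,4,6,7} → only 5 remains.
R4C5 = 9: row 4 has {1,2,3,4,6,8}; col 5 has {5,7,8}; box has {2,7} → only 9 remains.
R5C2 = 6: row 5 has {1,2,7,8,9}; col 2 has {1,3,4,5,7,8,9}; box has {1,4,8} → only 6 remains.
R6C2 = 2: row 6 has {4,5,7}; col 2 has {1,3,4,5,6,7,8,9}; box has {1,4,6,8} → only 2 remains.
R4C4 = 5: row 4 has {1,2,3,4,6,8,9}; col 4 has {1}; box has {2,7,9} → only 5 remains.
R4C1 = 7: row 4 has {1,2,3,4,5,6,8,9}; col 1 has {1,2,6,8}; box has {1,2,4,6,8} → only 7 remains.
R7C1 = 9: row 7 has {1,4,5}; col 1 has {1,2,6,7,8}; box has {1,2,3,5} → only 9 remains.
R7C7 = 8: row 7 has {1,4,5,9}; col 7 has {1,2,3,4,5,6,7}; box has {1,2,3,4,5,6,7} → only 8 remains.
R8C1 = 4: row 8 has {1,2,3,5,6,8}; col 1 has {1,2,6,7,8,9}; box has {1,2,3,5,9} → only 4 remains.
R8C3 = 7: row 8 has {1,2,3,4,5,6,8}; col 3 has {1}; box has {1,2,3,4,5,9} → only 7 remains.
R8C4 = 9: row 8 has {1,2,3,4,5,6,7,8}; col 4 has {1,5}; box has {5,8} → only 9 remains.

417985236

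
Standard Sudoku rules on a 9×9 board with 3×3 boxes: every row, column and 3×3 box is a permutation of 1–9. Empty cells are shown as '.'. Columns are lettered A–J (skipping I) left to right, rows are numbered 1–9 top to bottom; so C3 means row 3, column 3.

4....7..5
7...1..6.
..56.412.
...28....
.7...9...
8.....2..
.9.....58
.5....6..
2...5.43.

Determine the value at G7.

G7 = 7: row 7 has {5,8,9}; col 7 has {1,2,4,6}; box has {3,4,5,6,8} → only 7 remains.

7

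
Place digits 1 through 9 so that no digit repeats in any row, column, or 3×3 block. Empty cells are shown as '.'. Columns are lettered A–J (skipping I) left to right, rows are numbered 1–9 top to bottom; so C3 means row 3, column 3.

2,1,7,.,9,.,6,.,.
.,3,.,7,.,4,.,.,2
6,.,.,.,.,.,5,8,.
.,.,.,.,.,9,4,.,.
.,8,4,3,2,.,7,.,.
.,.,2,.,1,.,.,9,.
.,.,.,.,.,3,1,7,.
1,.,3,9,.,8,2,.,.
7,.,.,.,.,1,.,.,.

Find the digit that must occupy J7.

F1 = 5: row 1 has {1,2,6,7,9}; col 6 has {1,3,4,8,9}; box has {4,7,9} → only 5 remains.
G2 = 9: row 2 has {2,3,4,7}; col 7 has {1,2,4,5,6,7}; box has {2,5,6,8} → only 9 remains.
H2 = 1: row 2 has {2,3,4,7,9}; col 8 has {7,8,9}; box has {2,5,6,8,9} → only 1 remains.
C3 = 9: row 3 has {5,6,8}; col 3 has {2,3,4,7}; box has {1,2,3,6,7} → only 9 remains.
E3 = 3: row 3 has {5,6,8,9}; col 5 has {1,2,9}; box has {4,5,7,9} → only 3 remains.
F3 = 2: row 3 has {3,5,6,8,9}; col 6 has {1,3,4,5,8,9}; box has {3,4,5,7,9} → only 2 remains.
F5 = 6: row 5 has {2,3,4,7,8}; col 6 has {1,2,3,4,5,8,9}; box has {1,2,3,9} → only 6 remains.
H5 = 5: row 5 has {2,3,4,6,7,8}; col 8 has {1,7,8,9}; box has {4,7,9} → only 5 remains.
J5 = 1: row 5 has {2,3,4,5,6,7,8}; col 9 has {2}; box has {4,5,7,9} → only 1 remains.
F6 = 7: row 6 has {1,2,9}; col 6 has {1,2,3,4,5,6,8,9}; box has {1,2,3,6,9} → only 7 remains.
D1 = 8: row 1 has {1,2,5,6,7,9}; col 4 has {3,7,9}; box has {2,3,4,5,7,9} → only 8 remains.
E2 = 6: row 2 has {1,2,3,4,7,9}; col 5 has {1,2,3,9}; box has {2,3,4,5,7,8,9} → only 6 remains.
B3 = 4: row 3 has {2,3,5,6,8,9}; col 2 has {1,3,8}; box has {1,2,3,6,7,9} → only 4 remains.
D3 = 1: row 3 has {2,3,4,5,6,8,9}; col 4 has {3,7,8,9}; box has {2,3,4,5,6,7,8,9} → only 1 remains.
J3 = 7: row 3 has {1,2,3,4,5,6,8,9}; col 9 has {1,2}; box has {1,2,5,6,8,9} → only 7 remains.
D4 = 5: row 4 has {4,9}; col 4 has {1,3,7,8,9}; box has {1,2,3,6,7,9} → only 5 remains.
E4 = 8: row 4 has {4,5,9}; col 5 has {1,2,3,6,9}; box has {1,2,3,5,6,7,9} → only 8 remains.
A5 = 9: row 5 has {1,2,3,4,5,6,7,8}; col 1 has {1,2,6,7}; box has {2,4,8} → only 9 remains.
D6 = 4: row 6 has {1,2,7,9}; col 4 has {1,3,5,7,8,9}; box has {1,2,3,5,6,7,8,9} → only 4 remains.
A4 = 3: row 4 has {4,5,8,9}; col 1 has {1,2,6,7,9}; box has {2,4,8,9} → only 3 remains.
J4 = 6: row 4 has {3,4,5,8,9}; col 9 has {1,2,7}; box has {1,4,5,7,9} → only 6 remains.
A6 = 5: row 6 has {1,2,4,7,9}; col 1 has {1,2,3,6,7,9}; box has {2,3,4,8,9} → only 5 remains.
B6 = 6: row 6 has {1,2,4,5,7,9}; col 2 has {1,3,4,8}; box has {2,3,4,5,8,9} → only 6 remains.
B8 = 5: row 8 has {1,2,3,8,9}; col 2 has {1,3,4,6,8}; box has {1,3,7} → only 5 remains.
J8 = 4: row 8 has {1,2,3,5,8,9}; col 9 has {1,2,6,7}; box has {1,2,7} → only 4 remains.
J1 = 3: row 1 has {1,2,5,6,7,8,9}; col 9 has {1,2,4,6,7}; box has {1,2,5,6,7,8,9} → only 3 remains.
A2 = 8: row 2 has {1,2,3,4,6,7,9}; col 1 has {1,2,3,5,6,7,9}; box has {1,2,3,4,6,7,9} → only 8 remains.
C2 = 5: row 2 has {1,2,3,4,6,7,8,9}; col 3 has {2,3,4,7,9}; box has {1,2,3,4,6,7,8,9} → only 5 remains.
B4 = 7: row 4 has {3,4,5,6,8,9}; col 2 has {1,3,4,5,6,8}; box has {2,3,4,5,6,8,9} → only 7 remains.
C4 = 1: row 4 has {3,4,5,6,7,8,9}; col 3 has {2,3,4,5,7,9}; box has {2,3,4,5,6,7,8,9} → only 1 remains.
H4 = 2: row 4 has {1,3,4,5,6,7,8,9}; col 8 has {1,5,7,8,9}; box has {1,4,5,6,7,9} → only 2 remains.
J6 = 8: row 6 has {1,2,4,5,6,7,9}; col 9 has {1,2,3,4,6,7}; box has {1,2,4,5,6,7,9} → only 8 remains.
A7 = 4: row 7 has {1,3,7}; col 1 has {1,2,3,5,6,7,8,9}; box has {1,3,5,7} → only 4 remains.
E7 = 5: row 7 has {1,3,4,7}; col 5 has {1,2,3,6,8,9}; box has {1,3,8,9} → only 5 remains.
J7 = 9: row 7 has {1,3,4,5,7}; col 9 has {1,2,3,4,6,7,8}; box has {1,2,4,7} → only 9 remains.

9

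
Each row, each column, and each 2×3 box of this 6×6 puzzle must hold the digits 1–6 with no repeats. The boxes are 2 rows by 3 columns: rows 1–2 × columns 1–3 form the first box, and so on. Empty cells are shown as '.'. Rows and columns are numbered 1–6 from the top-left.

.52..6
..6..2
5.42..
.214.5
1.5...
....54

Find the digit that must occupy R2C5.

R5C6 = 3 (sole candidate).
R6C3 = 3 (sole candidate).
R3C6 = 1 (sole candidate).
R5C4 = 6 (sole candidate).
R5C5 = 2 (sole candidate).
R6C2 = 6 (sole candidate).
R6C4 = 1 (sole candidate).
R1C4 = 3 (sole candidate).
R2C4 = 5 (sole candidate).
R3C2 = 3 (sole candidate).
R3C5 = 6 (sole candidate).
R4C1 = 6 (sole candidate).
R4C5 = 3 (sole candidate).
R5C2 = 4 (sole candidate).
R6C1 = 2 (sole candidate).
R1C1 = 4 (sole candidate).
R1C5 = 1 (sole candidate).
R2C1 = 3 (sole candidate).
R2C2 = 1 (sole candidate).
R2C5 = 4: row 2 has {1,2,3,5,6}; col 5 has {1,2,3,5,6}; box has {1,2,3,5,6} → only 4 remains.

4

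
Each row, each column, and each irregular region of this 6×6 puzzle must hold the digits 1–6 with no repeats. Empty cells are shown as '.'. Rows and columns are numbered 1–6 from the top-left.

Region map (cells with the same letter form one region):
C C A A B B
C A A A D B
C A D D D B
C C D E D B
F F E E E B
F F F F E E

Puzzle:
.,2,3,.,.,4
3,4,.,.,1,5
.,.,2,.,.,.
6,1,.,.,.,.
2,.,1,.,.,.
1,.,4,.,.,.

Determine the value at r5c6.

3

r1c1 = 5: row 1 has {2,3,4}; col 1 has {1,2,3,6}; region has {1,2,3,6} → only 5 remains.
r1c5 = 6: row 1 has {2,3,4,5}; col 5 has {1}; region has {4,5} → only 6 remains.
r2c3 = 6: row 2 has {1,3,4,5}; col 3 has {1,2,3,4}; region has {3,4} → only 6 remains.
r2c4 = 2: row 2 has {1,3,4,5,6}; col 4 has {}; region has {3,4,6} → only 2 remains.
r3c1 = 4: row 3 has {2}; col 1 has {1,2,3,5,6}; region has {1,2,3,5,6} → only 4 remains.
r3c2 = 5: row 3 has {2,4}; col 2 has {1,2,4}; region has {2,3,4,6} → only 5 remains.
r3c5 = 3: row 3 has {2,4,5}; col 5 has {1,6}; region has {1,2} → only 3 remains.
r3c6 = 1: row 3 has {2,3,4,5}; col 6 has {4,5}; region has {4,5,6} → only 1 remains.
r4c3 = 5: row 4 has {1,6}; col 3 has {1,2,3,4,6}; region has {1,2,3} → only 5 remains.
r4c5 = 4: row 4 has {1,5,6}; col 5 has {1,3,6}; region has {1,2,3,5} → only 4 remains.
r5c5 = 5: row 5 has {1,2}; col 5 has {1,3,4,6}; region has {1} → only 5 remains.
r5c6 = 3: row 5 has {1,2,5}; col 6 has {1,4,5}; region has {1,4,5,6} → only 3 remains.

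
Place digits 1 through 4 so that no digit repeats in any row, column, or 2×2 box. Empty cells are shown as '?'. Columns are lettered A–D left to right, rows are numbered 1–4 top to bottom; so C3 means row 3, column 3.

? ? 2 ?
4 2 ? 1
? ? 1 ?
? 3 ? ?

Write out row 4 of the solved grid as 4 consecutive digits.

B1 = 1: row 1 has {2}; col 2 has {2,3}; box has {2,4} → only 1 remains.
C2 = 3: row 2 has {1,2,4}; col 3 has {1,2}; box has {1,2} → only 3 remains.
A3 = 2: row 3 has {1}; col 1 has {4}; box has {3} → only 2 remains.
B3 = 4: row 3 has {1,2}; col 2 has {1,2,3}; box has {2,3} → only 4 remains.
D3 = 3: row 3 has {1,2,4}; col 4 has {1}; box has {1} → only 3 remains.
A4 = 1: row 4 has {3}; col 1 has {2,4}; box has {2,3,4} → only 1 remains.
C4 = 4: row 4 has {1,3}; col 3 has {1,2,3}; box has {1,3} → only 4 remains.
D4 = 2: row 4 has {1,3,4}; col 4 has {1,3}; box has {1,3,4} → only 2 remains.

1342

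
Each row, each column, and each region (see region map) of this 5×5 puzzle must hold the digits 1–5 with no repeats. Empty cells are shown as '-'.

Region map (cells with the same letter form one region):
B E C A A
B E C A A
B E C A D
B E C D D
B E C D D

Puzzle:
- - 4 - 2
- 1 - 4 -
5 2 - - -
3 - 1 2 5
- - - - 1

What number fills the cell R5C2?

5

R1C1 = 1 (sole candidate).
R2C1 = 2 (sole candidate).
R2C5 = 3 (sole candidate).
R3C3 = 3 (sole candidate).
R3C4 = 1 (sole candidate).
R3C5 = 4 (sole candidate).
R4C2 = 4 (sole candidate).
R5C1 = 4 (sole candidate).
R5C4 = 3 (sole candidate).
R1C4 = 5 (sole candidate).
R2C3 = 5 (sole candidate).
R5C2 = 5: row 5 has {1,3,4}; col 2 has {1,2,4}; region has {1,2,4} → only 5 remains.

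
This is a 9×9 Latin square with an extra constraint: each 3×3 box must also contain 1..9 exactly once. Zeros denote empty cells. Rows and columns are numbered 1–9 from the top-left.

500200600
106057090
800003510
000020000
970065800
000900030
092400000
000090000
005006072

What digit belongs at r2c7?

r2c4 = 8: row 2 has {1,5,6,7,9}; col 4 has {2,4,9}; box has {2,3,5,7} → only 8 remains.
r3c4 = 6: row 3 has {1,3,5,8}; col 4 has {2,4,8,9}; box has {2,3,5,7,8} → only 6 remains.
r3c5 = 4: row 3 has {1,3,5,6,8}; col 5 has {2,5,6,9}; box has {2,3,5,6,7,8} → only 4 remains.
r3c9 = 7: row 3 has {1,3,4,5,6,8}; col 9 has {2}; box has {1,5,6,9} → only 7 remains.
r1c5 = 1: row 1 has {2,5,6}; col 5 has {2,4,5,6,9}; box has {2,3,4,5,6,7,8} → only 1 remains.
r1c6 = 9: row 1 has {1,2,5,6}; col 6 has {3,5,6,7}; box has {1,2,3,4,5,6,7,8} → only 9 remains.
r3c2 = 2: row 3 has {1,3,4,5,6,7,8}; col 2 has {7,9}; box has {1,5,6,8} → only 2 remains.
r3c3 = 9: row 3 has {1,2,3,4,5,6,7,8}; col 3 has {2,5,6}; box has {1,2,5,6,8} → only 9 remains.
r1c3 = 7: in row 1, 7 can only go here (every other open cell in that row sees a 7).
r2c7 = 2: in row 2, 2 can only go here (every other open cell in that row sees a 2).

2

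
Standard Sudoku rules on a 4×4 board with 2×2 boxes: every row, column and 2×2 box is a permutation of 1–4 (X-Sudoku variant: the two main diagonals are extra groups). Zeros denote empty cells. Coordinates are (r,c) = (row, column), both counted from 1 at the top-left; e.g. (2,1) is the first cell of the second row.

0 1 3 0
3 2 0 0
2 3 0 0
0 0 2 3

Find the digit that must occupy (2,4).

1

(1,1) = 4: row 1 has {1,3}; col 1 has {2,3}; box has {1,2,3}; main diagonal has {2,3} → only 4 remains.
(1,4) = 2: row 1 has {1,3,4}; col 4 has {3}; box has {3}; anti-diagonal has {3} → only 2 remains.
(3,3) = 1: row 3 has {2,3}; col 3 has {2,3}; box has {2,3}; main diagonal has {2,3,4} → only 1 remains.
(3,4) = 4: row 3 has {1,2,3}; col 4 has {2,3}; box has {1,2,3} → only 4 remains.
(4,1) = 1: row 4 has {2,3}; col 1 has {2,3,4}; box has {2,3}; anti-diagonal has {2,3} → only 1 remains.
(4,2) = 4: row 4 has {1,2,3}; col 2 has {1,2,3}; box has {1,2,3} → only 4 remains.
(2,3) = 4: row 2 has {2,3}; col 3 has {1,2,3}; box has {2,3}; anti-diagonal has {1,2,3} → only 4 remains.
(2,4) = 1: row 2 has {2,3,4}; col 4 has {2,3,4}; box has {2,3,4} → only 1 remains.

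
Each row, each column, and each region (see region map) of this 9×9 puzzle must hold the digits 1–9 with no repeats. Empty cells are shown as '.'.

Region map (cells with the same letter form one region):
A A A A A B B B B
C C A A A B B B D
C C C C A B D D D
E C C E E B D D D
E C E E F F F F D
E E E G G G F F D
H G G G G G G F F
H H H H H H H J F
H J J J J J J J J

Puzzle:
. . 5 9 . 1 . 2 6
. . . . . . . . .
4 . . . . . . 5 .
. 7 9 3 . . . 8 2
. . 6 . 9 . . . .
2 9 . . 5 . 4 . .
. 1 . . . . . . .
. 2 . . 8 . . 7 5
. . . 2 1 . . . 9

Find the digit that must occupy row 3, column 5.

row 4, column 5 = 4: row 4 has {2,3,7,8,9}; col 5 has {1,5,8,9}; region has {2,3,6,9} → only 4 remains.
row 4, column 6 = 5: row 4 has {2,3,4,7,8,9}; col 6 has {1}; region has {1,2,6} → only 5 remains.
row 4, column 1 = 1: row 4 has {2,3,4,5,7,8,9}; col 1 has {2,4}; region has {2,3,4,6,9} → only 1 remains.
row 4, column 7 = 6: row 4 has {1,2,3,4,5,7,8,9}; col 7 has {4}; region has {2,5,8} → only 6 remains.
row 1, column 2 = 4: in row 1, 4 can only go here (every other open cell in that row sees a 4).
row 5, column 9 = 4: in row 5, 4 can only go here (every other open cell in that row sees a 4).
row 7, column 1 = 5: in row 7, 5 can only go here (every other open cell in that row sees a 5).
row 2, column 2 = 5: in row 2, 5 can only go here (every other open cell in that row sees a 5).
row 5, column 4 = 5: in row 5, 5 can only go here (every other open cell in that row sees a 5).
row 9, column 7 = 5: in row 9, 5 can only go here (every other open cell in that row sees a 5).
row 9, column 1 = 7: in row 9, 7 can only go here (every other open cell in that row sees a 7).
row 5, column 1 = 8: row 5 has {4,5,6,9}; col 1 has {1,2,4,5,7}; region has {1,2,3,4,5,6,9} → only 8 remains.
row 5, column 2 = 3: row 5 has {4,5,6,8,9}; col 2 has {1,2,4,5,7,9}; region has {4,5,7,9} → only 3 remains.
row 5, column 8 = 1: row 5 has {3,4,5,6,8,9}; col 8 has {2,5,7,8}; region has {4,5,9} → only 1 remains.
row 6, column 3 = 7: row 6 has {2,4,5,9}; col 3 has {5,6,9}; region has {1,2,3,4,5,6,8,9} → only 7 remains.
row 1, column 1 = 3: row 1 has {1,2,4,5,6,9}; col 1 has {1,2,4,5,7,8}; region has {4,5,9} → only 3 remains.
row 1, column 5 = 7: row 1 has {1,2,3,4,5,6,9}; col 5 has {1,4,5,8,9}; region has {3,4,5,9} → only 7 remains.
row 1, column 7 = 8: row 1 has {1,2,3,4,5,6,7,9}; col 7 has {4,5,6}; region has {1,2,5,6} → only 8 remains.
row 2, column 1 = 6: row 2 has {5}; col 1 has {1,2,3,4,5,7,8}; region has {3,4,5,7,9} → only 6 remains.
row 2, column 5 = 2: row 2 has {5,6}; col 5 has {1,4,5,7,8,9}; region has {3,4,5,7,9} → only 2 remains.
row 3, column 2 = 8: row 3 has {4,5}; col 2 has {1,2,3,4,5,7,9}; region has {3,4,5,6,7,9} → only 8 remains.
row 3, column 4 = 1: row 3 has {4,5,8}; col 4 has {2,3,5,9}; region has {3,4,5,6,7,8,9} → only 1 remains.
row 3, column 5 = 6: row 3 has {1,4,5,8}; col 5 has {1,2,4,5,7,8,9}; region has {2,3,4,5,7,9} → only 6 remains.

6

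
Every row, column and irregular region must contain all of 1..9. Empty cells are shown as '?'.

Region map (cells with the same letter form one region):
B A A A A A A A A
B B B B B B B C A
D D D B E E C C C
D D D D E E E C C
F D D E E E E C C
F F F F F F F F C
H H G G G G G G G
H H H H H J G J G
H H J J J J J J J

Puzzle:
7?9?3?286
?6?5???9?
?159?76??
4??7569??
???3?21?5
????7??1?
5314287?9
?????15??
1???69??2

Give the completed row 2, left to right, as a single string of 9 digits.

264513897

R1C4 = 1 (sole candidate).
R7C8 = 6 (sole candidate).
R8C9 = 3 (sole candidate).
R9C4 = 8 (sole candidate).
R2C5 = 1: in row 2, 1 can only go here (every other open cell in that row sees a 1).
R2C9 = 7: in row 2, 7 can only go here (every other open cell in that row sees a 7).
R4C9 = 1 (hidden single in row 4).
R5C8 = 7 (hidden single in row 5).
R8C8 = 4 (sole candidate).
R9C7 = 3 (sole candidate).
R9C8 = 5 (sole candidate).
R9C3 = 7 (sole candidate).
R9C2 = 4 (sole candidate).
R1C2 = 5 (sole candidate).
R1C6 = 4 (sole candidate).
R2C6 = 3: row 2 has {1,5,6,7,9}; col 6 has {1,2,4,6,7,8,9}; region has {1,5,6,7,9} → only 3 remains.
R6C6 = 5 (sole candidate).
R5C5 = 4 (hidden single in row 5).
R3C5 = 8 (sole candidate).
R3C9 = 4 (sole candidate).
R6C9 = 8 (sole candidate).
R8C5 = 9 (sole candidate).
R6C7 = 4 (sole candidate).
R2C7 = 8: row 2 has {1,3,5,6,7,9}; col 7 has {1,2,3,4,5,6,7,9}; region has {1,3,5,6,7,9} → only 8 remains.
R2C1 = 2: row 2 has {1,3,5,6,7,8,9}; col 1 has {1,4,5,7}; region has {1,3,5,6,7,8,9} → only 2 remains.
R2C3 = 4: row 2 has {1,2,3,5,6,7,8,9}; col 3 has {1,5,7,9}; region has {1,2,3,5,6,7,8,9} → only 4 remains.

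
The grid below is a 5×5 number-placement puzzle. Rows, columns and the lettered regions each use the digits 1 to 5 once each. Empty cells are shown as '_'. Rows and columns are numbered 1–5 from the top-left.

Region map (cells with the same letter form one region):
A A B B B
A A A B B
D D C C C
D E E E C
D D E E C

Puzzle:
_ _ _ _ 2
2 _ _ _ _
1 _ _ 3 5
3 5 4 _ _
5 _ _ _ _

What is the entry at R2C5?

R1C1 = 4: row 1 has {2}; col 1 has {1,2,3,5}; region has {2} → only 4 remains.
R3C3 = 2: row 3 has {1,3,5}; col 3 has {4}; region has {3,5} → only 2 remains.
R4C5 = 1: row 4 has {3,4,5}; col 5 has {2,5}; region has {2,3,5} → only 1 remains.
R5C5 = 4: row 5 has {5}; col 5 has {1,2,5}; region has {1,2,3,5} → only 4 remains.
R2C5 = 3: row 2 has {2}; col 5 has {1,2,4,5}; region has {2} → only 3 remains.

3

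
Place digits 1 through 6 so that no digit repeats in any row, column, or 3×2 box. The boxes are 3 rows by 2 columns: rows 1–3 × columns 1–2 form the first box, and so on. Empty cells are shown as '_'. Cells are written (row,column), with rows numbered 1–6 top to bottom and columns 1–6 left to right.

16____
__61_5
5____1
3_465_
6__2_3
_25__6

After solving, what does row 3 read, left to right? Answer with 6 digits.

532461

(4,2) = 1: row 4 has {3,4,5,6}; col 2 has {2,6}; box has {2,3,6} → only 1 remains.
(4,6) = 2: row 4 has {1,3,4,5,6}; col 6 has {1,3,5,6}; box has {3,5,6} → only 2 remains.
(5,3) = 1: row 5 has {2,3,6}; col 3 has {4,5,6}; box has {2,4,5,6} → only 1 remains.
(5,5) = 4: row 5 has {1,2,3,6}; col 5 has {5}; box has {2,3,5,6} → only 4 remains.
(6,1) = 4: row 6 has {2,5,6}; col 1 has {1,3,5,6}; box has {1,2,3,6} → only 4 remains.
(6,4) = 3: row 6 has {2,4,5,6}; col 4 has {1,2,6}; box has {1,2,4,5,6} → only 3 remains.
(6,5) = 1: row 6 has {2,3,4,5,6}; col 5 has {4,5}; box has {2,3,4,5,6} → only 1 remains.
(1,6) = 4: row 1 has {1,6}; col 6 has {1,2,3,5,6}; box has {1,5} → only 4 remains.
(2,1) = 2: row 2 has {1,5,6}; col 1 has {1,3,4,5,6}; box has {1,5,6} → only 2 remains.
(2,5) = 3: row 2 has {1,2,5,6}; col 5 has {1,4,5}; box has {1,4,5} → only 3 remains.
(3,4) = 4: row 3 has {1,5}; col 4 has {1,2,3,6}; box has {1,6} → only 4 remains.
(5,2) = 5: row 5 has {1,2,3,4,6}; col 2 has {1,2,6}; box has {1,2,3,4,6} → only 5 remains.
(1,4) = 5: row 1 has {1,4,6}; col 4 has {1,2,3,4,6}; box has {1,4,6} → only 5 remains.
(1,5) = 2: row 1 has {1,4,5,6}; col 5 has {1,3,4,5}; box has {1,3,4,5} → only 2 remains.
(2,2) = 4: row 2 has {1,2,3,5,6}; col 2 has {1,2,5,6}; box has {1,2,5,6} → only 4 remains.
(3,2) = 3: row 3 has {1,4,5}; col 2 has {1,2,4,5,6}; box has {1,2,4,5,6} → only 3 remains.
(3,3) = 2: row 3 has {1,3,4,5}; col 3 has {1,4,5,6}; box has {1,4,5,6} → only 2 remains.
(3,5) = 6: row 3 has {1,2,3,4,5}; col 5 has {1,2,3,4,5}; box has {1,2,3,4,5} → only 6 remains.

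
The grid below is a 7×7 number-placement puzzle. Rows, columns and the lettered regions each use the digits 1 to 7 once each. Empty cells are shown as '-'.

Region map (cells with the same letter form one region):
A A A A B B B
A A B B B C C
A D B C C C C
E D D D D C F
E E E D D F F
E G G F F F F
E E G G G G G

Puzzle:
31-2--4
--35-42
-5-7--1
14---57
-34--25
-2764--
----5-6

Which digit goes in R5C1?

R4C4 = 3 (sole candidate).
R5C4 = 1 (sole candidate).
R6C1 = 5 (sole candidate).
R6C7 = 3 (sole candidate).
R7C2 = 7 (sole candidate).
R7C3 = 1 (sole candidate).
R7C4 = 4 (sole candidate).
R7C6 = 3 (sole candidate).
R2C2 = 6 (sole candidate).
R3C1 = 4 (sole candidate).
R3C6 = 6 (sole candidate).
R5C1 = 6: row 5 has {1,2,3,4,5}; col 1 has {1,3,4,5}; region has {1,3,4,5,7} → only 6 remains.

6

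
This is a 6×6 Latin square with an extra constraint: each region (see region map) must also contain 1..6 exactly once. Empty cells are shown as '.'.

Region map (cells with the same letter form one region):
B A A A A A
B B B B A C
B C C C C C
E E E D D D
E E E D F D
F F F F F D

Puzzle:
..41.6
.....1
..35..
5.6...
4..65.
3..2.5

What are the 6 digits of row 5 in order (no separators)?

412653

R1C1 = 2: row 1 has {1,4,6}; col 1 has {3,4,5}; region has {} → only 2 remains.
R1C5 = 3: row 1 has {1,2,4,6}; col 5 has {5}; region has {1,4,6} → only 3 remains.
R2C1 = 6: row 2 has {1}; col 1 has {2,3,4,5}; region has {2} → only 6 remains.
R2C3 = 5: row 2 has {1,6}; col 3 has {3,4,6}; region has {2,6} → only 5 remains.
R2C5 = 2: row 2 has {1,5,6}; col 5 has {3,5}; region has {1,3,4,6} → only 2 remains.
R3C1 = 1: row 3 has {3,5}; col 1 has {2,3,4,5,6}; region has {2,5,6} → only 1 remains.
R6C3 = 1: row 6 has {2,3,5}; col 3 has {3,4,5,6}; region has {2,3,5} → only 1 remains.
R1C2 = 5: row 1 has {1,2,3,4,6}; col 2 has {}; region has {1,2,3,4,6} → only 5 remains.
R5C3 = 2: row 5 has {4,5,6}; col 3 has {1,3,4,5,6}; region has {4,5,6} → only 2 remains.
R5C6 = 3: row 5 has {2,4,5,6}; col 6 has {1,5,6}; region has {5,6} → only 3 remains.
R4C4 = 4: row 4 has {5,6}; col 4 has {1,2,5,6}; region has {3,5,6} → only 4 remains.
R4C5 = 1: row 4 has {4,5,6}; col 5 has {2,3,5}; region has {3,4,5,6} → only 1 remains.
R4C6 = 2: row 4 has {1,4,5,6}; col 6 has {1,3,5,6}; region has {1,3,4,5,6} → only 2 remains.
R5C2 = 1: row 5 has {2,3,4,5,6}; col 2 has {5}; region has {2,4,5,6} → only 1 remains.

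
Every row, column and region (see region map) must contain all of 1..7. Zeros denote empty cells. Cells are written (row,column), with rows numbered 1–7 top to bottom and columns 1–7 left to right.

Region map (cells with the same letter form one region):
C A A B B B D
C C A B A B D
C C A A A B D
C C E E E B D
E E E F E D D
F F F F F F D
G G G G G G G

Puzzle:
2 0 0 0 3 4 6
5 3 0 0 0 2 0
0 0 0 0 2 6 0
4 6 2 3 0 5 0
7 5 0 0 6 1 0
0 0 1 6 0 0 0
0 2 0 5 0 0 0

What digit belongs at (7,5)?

(3,1) = 1 (sole candidate).
(3,2) = 7 (sole candidate).
(3,4) = 4 (sole candidate).
(4,5) = 1 (sole candidate).
(4,7) = 7 (sole candidate).
(5,3) = 4 (sole candidate).
(5,4) = 2 (sole candidate).
(5,7) = 3 (sole candidate).
(6,1) = 3 (sole candidate).
(6,2) = 4 (sole candidate).
(6,6) = 7 (sole candidate).
(7,1) = 6 (sole candidate).
(7,6) = 3 (sole candidate).
(1,2) = 1 (sole candidate).
(1,4) = 7 (sole candidate).
(2,4) = 1 (sole candidate).
(2,5) = 7 (sole candidate).
(2,7) = 4 (sole candidate).
(3,7) = 5 (sole candidate).
(6,5) = 5 (sole candidate).
(6,7) = 2 (sole candidate).
(7,3) = 7 (sole candidate).
(7,5) = 4: row 7 has {2,3,5,6,7}; col 5 has {1,2,3,5,6,7}; region has {2,3,5,6,7} → only 4 remains.

4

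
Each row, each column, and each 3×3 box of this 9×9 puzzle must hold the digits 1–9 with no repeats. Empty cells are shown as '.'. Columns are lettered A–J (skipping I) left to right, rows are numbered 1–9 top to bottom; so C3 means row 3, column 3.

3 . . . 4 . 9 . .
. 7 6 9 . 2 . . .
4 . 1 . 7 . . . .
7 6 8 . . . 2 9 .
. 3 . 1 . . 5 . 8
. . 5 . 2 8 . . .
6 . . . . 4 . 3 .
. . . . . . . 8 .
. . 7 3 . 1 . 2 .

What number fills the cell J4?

1

C1 = 2 (sole candidate).
C7 = 9 (sole candidate).
C5 = 4 (sole candidate).
C8 = 3 (sole candidate).
J3 = 2 (hidden single in row 3).
B3 = 9 (hidden single in row 3).
B6 = 1 (sole candidate).
A6 = 9 (sole candidate).
A5 = 2 (sole candidate).
J4 = 1: in row 4, 1 can only go here (every other open cell in that row sees a 1).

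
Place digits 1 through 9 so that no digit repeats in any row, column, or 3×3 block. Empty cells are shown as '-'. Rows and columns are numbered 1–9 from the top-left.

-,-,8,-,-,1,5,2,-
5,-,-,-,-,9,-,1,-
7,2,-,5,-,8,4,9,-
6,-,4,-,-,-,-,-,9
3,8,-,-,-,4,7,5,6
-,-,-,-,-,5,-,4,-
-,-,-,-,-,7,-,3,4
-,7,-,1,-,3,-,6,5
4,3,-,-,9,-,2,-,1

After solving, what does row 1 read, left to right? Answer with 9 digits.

968431527

r1c1 = 9: row 1 has {1,2,5,8}; col 1 has {3,4,5,6,7}; box has {2,5,7,8} → only 9 remains.
r3c9 = 3: row 3 has {2,4,5,7,8,9}; col 9 has {1,4,5,6,9}; box has {1,2,4,5,9} → only 3 remains.
r4c6 = 2: row 4 has {4,6,9}; col 6 has {1,3,4,5,7,8,9}; box has {4,5} → only 2 remains.
r4c8 = 8: row 4 has {2,4,6,9}; col 8 has {1,2,3,4,5,6,9}; box has {4,5,6,7,9} → only 8 remains.
r5c4 = 9: row 5 has {3,4,5,6,7,8}; col 4 has {1,5}; box has {2,4,5} → only 9 remains.
r5c5 = 1: row 5 has {3,4,5,6,7,8,9}; col 5 has {9}; box has {2,4,5,9} → only 1 remains.
r6c9 = 2: row 6 has {4,5}; col 9 has {1,3,4,5,6,9}; box has {4,5,6,7,8,9} → only 2 remains.
r9c6 = 6: row 9 has {1,2,3,4,9}; col 6 has {1,2,3,4,5,7,8,9}; box has {1,3,7,9} → only 6 remains.
r9c8 = 7: row 9 has {1,2,3,4,6,9}; col 8 has {1,2,3,4,5,6,8,9}; box has {1,2,3,4,5,6} → only 7 remains.
r1c9 = 7: row 1 has {1,2,5,8,9}; col 9 has {1,2,3,4,5,6,9}; box has {1,2,3,4,5,9} → only 7 remains.
r2c9 = 8: row 2 has {1,5,9}; col 9 has {1,2,3,4,5,6,7,9}; box has {1,2,3,4,5,7,9} → only 8 remains.
r3c5 = 6: row 3 has {2,3,4,5,7,8,9}; col 5 has {1,9}; box has {1,5,8,9} → only 6 remains.
r5c3 = 2: row 5 has {1,3,4,5,6,7,8,9}; col 3 has {4,8}; box has {3,4,6,8} → only 2 remains.
r6c1 = 1: row 6 has {2,4,5}; col 1 has {3,4,5,6,7,9}; box has {2,3,4,6,8} → only 1 remains.
r6c2 = 9: row 6 has {1,2,4,5}; col 2 has {2,3,7,8}; box has {1,2,3,4,6,8} → only 9 remains.
r6c3 = 7: row 6 has {1,2,4,5,9}; col 3 has {2,4,8}; box has {1,2,3,4,6,8,9} → only 7 remains.
r6c7 = 3: row 6 has {1,2,4,5,7,9}; col 7 has {2,4,5,7}; box has {2,4,5,6,7,8,9} → only 3 remains.
r8c3 = 9: row 8 has {1,3,5,6,7}; col 3 has {2,4,7,8}; box has {3,4,7} → only 9 remains.
r8c7 = 8: row 8 has {1,3,5,6,7,9}; col 7 has {2,3,4,5,7}; box has {1,2,3,4,5,6,7} → only 8 remains.
r9c3 = 5: row 9 has {1,2,3,4,6,7,9}; col 3 has {2,4,7,8,9}; box has {3,4,7,9} → only 5 remains.
r9c4 = 8: row 9 has {1,2,3,4,5,6,7,9}; col 4 has {1,5,9}; box has {1,3,6,7,9} → only 8 remains.
r2c7 = 6: row 2 has {1,5,8,9}; col 7 has {2,3,4,5,7,8}; box has {1,2,3,4,5,7,8,9} → only 6 remains.
r3c3 = 1: row 3 has {2,3,4,5,6,7,8,9}; col 3 has {2,4,5,7,8,9}; box has {2,5,7,8,9} → only 1 remains.
r4c2 = 5: row 4 has {2,4,6,8,9}; col 2 has {2,3,7,8,9}; box has {1,2,3,4,6,7,8,9} → only 5 remains.
r4c7 = 1: row 4 has {2,4,5,6,8,9}; col 7 has {2,3,4,5,6,7,8}; box has {2,3,4,5,6,7,8,9} → only 1 remains.
r6c4 = 6: row 6 has {1,2,3,4,5,7,9}; col 4 has {1,5,8,9}; box has {1,2,4,5,9} → only 6 remains.
r6c5 = 8: row 6 has {1,2,3,4,5,6,7,9}; col 5 has {1,6,9}; box has {1,2,4,5,6,9} → only 8 remains.
r7c3 = 6: row 7 has {3,4,7}; col 3 has {1,2,4,5,7,8,9}; box has {3,4,5,7,9} → only 6 remains.
r7c4 = 2: row 7 has {3,4,6,7}; col 4 has {1,5,6,8,9}; box has {1,3,6,7,8,9} → only 2 remains.
r7c5 = 5: row 7 has {2,3,4,6,7}; col 5 has {1,6,8,9}; box has {1,2,3,6,7,8,9} → only 5 remains.
r7c7 = 9: row 7 has {2,3,4,5,6,7}; col 7 has {1,2,3,4,5,6,7,8}; box has {1,2,3,4,5,6,7,8} → only 9 remains.
r8c1 = 2: row 8 has {1,3,5,6,7,8,9}; col 1 has {1,3,4,5,6,7,9}; box has {3,4,5,6,7,9} → only 2 remains.
r8c5 = 4: row 8 has {1,2,3,5,6,7,8,9}; col 5 has {1,5,6,8,9}; box has {1,2,3,5,6,7,8,9} → only 4 remains.
r1c5 = 3: row 1 has {1,2,5,7,8,9}; col 5 has {1,4,5,6,8,9}; box has {1,5,6,8,9} → only 3 remains.
r2c2 = 4: row 2 has {1,5,6,8,9}; col 2 has {2,3,5,7,8,9}; box has {1,2,5,7,8,9} → only 4 remains.
r2c3 = 3: row 2 has {1,4,5,6,8,9}; col 3 has {1,2,4,5,6,7,8,9}; box has {1,2,4,5,7,8,9} → only 3 remains.
r2c4 = 7: row 2 has {1,3,4,5,6,8,9}; col 4 has {1,2,5,6,8,9}; box has {1,3,5,6,8,9} → only 7 remains.
r2c5 = 2: row 2 has {1,3,4,5,6,7,8,9}; col 5 has {1,3,4,5,6,8,9}; box has {1,3,5,6,7,8,9} → only 2 remains.
r4c4 = 3: row 4 has {1,2,4,5,6,8,9}; col 4 has {1,2,5,6,7,8,9}; box has {1,2,4,5,6,8,9} → only 3 remains.
r4c5 = 7: row 4 has {1,2,3,4,5,6,8,9}; col 5 has {1,2,3,4,5,6,8,9}; box has {1,2,3,4,5,6,8,9} → only 7 remains.
r7c1 = 8: row 7 has {2,3,4,5,6,7,9}; col 1 has {1,2,3,4,5,6,7,9}; box has {2,3,4,5,6,7,9} → only 8 remains.
r7c2 = 1: row 7 has {2,3,4,5,6,7,8,9}; col 2 has {2,3,4,5,7,8,9}; box has {2,3,4,5,6,7,8,9} → only 1 remains.
r1c2 = 6: row 1 has {1,2,3,5,7,8,9}; col 2 has {1,2,3,4,5,7,8,9}; box has {1,2,3,4,5,7,8,9} → only 6 remains.
r1c4 = 4: row 1 has {1,2,3,5,6,7,8,9}; col 4 has {1,2,3,5,6,7,8,9}; box has {1,2,3,5,6,7,8,9} → only 4 remains.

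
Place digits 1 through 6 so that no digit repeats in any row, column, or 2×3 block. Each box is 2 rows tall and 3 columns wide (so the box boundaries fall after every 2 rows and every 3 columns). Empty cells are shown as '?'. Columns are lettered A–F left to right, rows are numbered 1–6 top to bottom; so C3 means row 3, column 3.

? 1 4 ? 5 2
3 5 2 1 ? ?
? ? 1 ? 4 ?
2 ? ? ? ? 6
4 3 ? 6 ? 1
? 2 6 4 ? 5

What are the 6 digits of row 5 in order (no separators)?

A1 = 6: row 1 has {1,2,4,5}; col 1 has {2,3,4}; box has {1,2,3,4,5} → only 6 remains.
D1 = 3: row 1 has {1,2,4,5,6}; col 4 has {1,4,6}; box has {1,2,5} → only 3 remains.
E2 = 6: row 2 has {1,2,3,5}; col 5 has {4,5}; box has {1,2,3,5} → only 6 remains.
F2 = 4: row 2 has {1,2,3,5,6}; col 6 has {1,2,5,6}; box has {1,2,3,5,6} → only 4 remains.
A3 = 5: row 3 has {1,4}; col 1 has {2,3,4,6}; box has {1,2} → only 5 remains.
B3 = 6: row 3 has {1,4,5}; col 2 has {1,2,3,5}; box has {1,2,5} → only 6 remains.
D3 = 2: row 3 has {1,4,5,6}; col 4 has {1,3,4,6}; box has {4,6} → only 2 remains.
F3 = 3: row 3 has {1,2,4,5,6}; col 6 has {1,2,4,5,6}; box has {2,4,6} → only 3 remains.
B4 = 4: row 4 has {2,6}; col 2 has {1,2,3,5,6}; box has {1,2,5,6} → only 4 remains.
C4 = 3: row 4 has {2,4,6}; col 3 has {1,2,4,6}; box has {1,2,4,5,6} → only 3 remains.
D4 = 5: row 4 has {2,3,4,6}; col 4 has {1,2,3,4,6}; box has {2,3,4,6} → only 5 remains.
E4 = 1: row 4 has {2,3,4,5,6}; col 5 has {4,5,6}; box has {2,3,4,5,6} → only 1 remains.
C5 = 5: row 5 has {1,3,4,6}; col 3 has {1,2,3,4,6}; box has {2,3,4,6} → only 5 remains.
E5 = 2: row 5 has {1,3,4,5,6}; col 5 has {1,4,5,6}; box has {1,4,5,6} → only 2 remains.

435621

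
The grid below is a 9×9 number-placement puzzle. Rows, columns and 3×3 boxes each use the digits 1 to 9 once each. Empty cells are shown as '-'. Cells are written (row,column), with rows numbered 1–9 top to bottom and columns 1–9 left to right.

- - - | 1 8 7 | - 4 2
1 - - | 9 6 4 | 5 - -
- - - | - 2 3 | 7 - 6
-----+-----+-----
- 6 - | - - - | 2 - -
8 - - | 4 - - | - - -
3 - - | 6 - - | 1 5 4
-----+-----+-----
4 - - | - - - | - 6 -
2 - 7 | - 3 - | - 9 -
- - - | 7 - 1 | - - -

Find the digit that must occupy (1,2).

(3,4) = 5 (sole candidate).
(8,4) = 8 (sole candidate).
(8,7) = 4 (sole candidate).
(3,1) = 9 (sole candidate).
(4,4) = 3 (sole candidate).
(7,4) = 2 (sole candidate).
(1,7) = 9 (hidden single in row 1).
(2,2) = 7 (hidden single in row 2).
(2,3) = 2 (hidden single in row 2).
(6,3) = 9 (sole candidate).
(6,5) = 7 (sole candidate).
(6,2) = 2 (sole candidate).
(6,6) = 8 (sole candidate).
(3,8) = 1 (hidden single in row 3).
(4,3) = 4 (hidden single in row 4).
(3,3) = 8 (sole candidate).
(3,2) = 4 (sole candidate).
(4,5) = 1 (hidden single in row 4).
(5,6) = 2 (hidden single in row 5).
(5,7) = 6 (hidden single in row 5).
(7,9) = 7 (hidden single in row 7).
(5,8) = 7 (hidden single in row 5).
(4,8) = 8 (sole candidate).
(4,9) = 9 (sole candidate).
(5,9) = 3 (sole candidate).
(2,8) = 3 (sole candidate).
(2,9) = 8 (sole candidate).
(4,6) = 5 (sole candidate).
(5,5) = 9 (sole candidate).
(7,5) = 5 (sole candidate).
(7,6) = 9 (sole candidate).
(8,6) = 6 (sole candidate).
(9,5) = 4 (sole candidate).
(9,8) = 2 (sole candidate).
(9,9) = 5 (sole candidate).
(4,1) = 7 (sole candidate).
(8,9) = 1 (sole candidate).
(9,1) = 6 (sole candidate).
(9,3) = 3 (sole candidate).
(9,7) = 8 (sole candidate).
(1,1) = 5 (sole candidate).
(1,2) = 3: row 1 has {1,2,4,5,7,8,9}; col 2 has {2,4,6,7}; box has {1,2,4,5,7,8,9} → only 3 remains.

3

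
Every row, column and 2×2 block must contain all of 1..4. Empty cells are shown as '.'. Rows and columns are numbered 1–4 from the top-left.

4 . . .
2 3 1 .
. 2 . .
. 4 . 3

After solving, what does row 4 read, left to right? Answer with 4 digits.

1423

r1c2 = 1: row 1 has {4}; col 2 has {2,3,4}; box has {2,3,4} → only 1 remains.
r1c4 = 2: row 1 has {1,4}; col 4 has {3}; box has {1} → only 2 remains.
r2c4 = 4: row 2 has {1,2,3}; col 4 has {2,3}; box has {1,2} → only 4 remains.
r3c3 = 4: row 3 has {2}; col 3 has {1}; box has {3} → only 4 remains.
r3c4 = 1: row 3 has {2,4}; col 4 has {2,3,4}; box has {3,4} → only 1 remains.
r4c1 = 1: row 4 has {3,4}; col 1 has {2,4}; box has {2,4} → only 1 remains.
r4c3 = 2: row 4 has {1,3,4}; col 3 has {1,4}; box has {1,3,4} → only 2 remains.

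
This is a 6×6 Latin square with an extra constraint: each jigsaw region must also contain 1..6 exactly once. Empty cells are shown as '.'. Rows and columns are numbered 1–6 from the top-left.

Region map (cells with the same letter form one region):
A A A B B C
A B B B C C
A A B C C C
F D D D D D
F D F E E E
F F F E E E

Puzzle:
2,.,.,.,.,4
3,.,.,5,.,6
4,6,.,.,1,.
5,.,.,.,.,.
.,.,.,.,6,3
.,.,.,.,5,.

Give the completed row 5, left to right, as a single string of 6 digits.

r1c5 = 3: row 1 has {2,4}; col 5 has {1,5,6}; region has {5} → only 3 remains.
r2c5 = 2: row 2 has {3,5,6}; col 5 has {1,3,5,6}; region has {1,4,6} → only 2 remains.
r3c3 = 2: row 3 has {1,4,6}; col 3 has {}; region has {3,5} → only 2 remains.
r3c4 = 3: row 3 has {1,2,4,6}; col 4 has {5}; region has {1,2,4,6} → only 3 remains.
r3c6 = 5: row 3 has {1,2,3,4,6}; col 6 has {3,4,6}; region has {1,2,3,4,6} → only 5 remains.
r4c5 = 4: row 4 has {5}; col 5 has {1,2,3,5,6}; region has {} → only 4 remains.
r5c1 = 1: row 5 has {3,6}; col 1 has {2,3,4,5}; region has {5} → only 1 remains.
r5c3 = 4: row 5 has {1,3,6}; col 3 has {2}; region has {1,5} → only 4 remains.
r5c4 = 2: row 5 has {1,3,4,6}; col 4 has {3,5}; region has {3,5,6} → only 2 remains.
r6c1 = 6: row 6 has {5}; col 1 has {1,2,3,4,5}; region has {1,4,5} → only 6 remains.
r6c3 = 3: row 6 has {5,6}; col 3 has {2,4}; region has {1,4,5,6} → only 3 remains.
r6c6 = 1: row 6 has {3,5,6}; col 6 has {3,4,5,6}; region has {2,3,5,6} → only 1 remains.
r2c3 = 1: row 2 has {2,3,5,6}; col 3 has {2,3,4}; region has {2,3,5} → only 1 remains.
r4c3 = 6: row 4 has {4,5}; col 3 has {1,2,3,4}; region has {4} → only 6 remains.
r4c4 = 1: row 4 has {4,5,6}; col 4 has {2,3,5}; region has {4,6} → only 1 remains.
r4c6 = 2: row 4 has {1,4,5,6}; col 6 has {1,3,4,5,6}; region has {1,4,6} → only 2 remains.
r5c2 = 5: row 5 has {1,2,3,4,6}; col 2 has {6}; region has {1,2,4,6} → only 5 remains.

154263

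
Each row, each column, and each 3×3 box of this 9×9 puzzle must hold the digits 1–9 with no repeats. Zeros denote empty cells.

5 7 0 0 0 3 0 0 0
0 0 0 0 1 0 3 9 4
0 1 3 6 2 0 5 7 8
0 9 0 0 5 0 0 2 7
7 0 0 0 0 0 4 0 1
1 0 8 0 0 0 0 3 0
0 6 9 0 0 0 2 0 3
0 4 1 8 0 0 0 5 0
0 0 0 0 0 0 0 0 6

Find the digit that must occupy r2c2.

r1c9 = 2: row 1 has {3,5,7}; col 9 has {1,3,4,6,7,8}; box has {3,4,5,7,8,9} → only 2 remains.
r7c1 = 8: row 7 has {2,3,6,9}; col 1 has {1,5,7}; box has {1,4,6,9} → only 8 remains.
r8c9 = 9: row 8 has {1,4,5,8}; col 9 has {1,2,3,4,6,7,8}; box has {2,3,5,6} → only 9 remains.
r6c9 = 5: row 6 has {1,3,8}; col 9 has {1,2,3,4,6,7,8,9}; box has {1,2,3,4,7} → only 5 remains.
r8c7 = 7: row 8 has {1,4,5,8,9}; col 7 has {2,3,4,5}; box has {2,3,5,6,9} → only 7 remains.
r6c2 = 2: row 6 has {1,3,5,8}; col 2 has {1,4,6,7,9}; box has {1,7,8,9} → only 2 remains.
r2c2 = 8: row 2 has {1,3,4,9}; col 2 has {1,2,4,6,7,9}; box has {1,3,5,7} → only 8 remains.

8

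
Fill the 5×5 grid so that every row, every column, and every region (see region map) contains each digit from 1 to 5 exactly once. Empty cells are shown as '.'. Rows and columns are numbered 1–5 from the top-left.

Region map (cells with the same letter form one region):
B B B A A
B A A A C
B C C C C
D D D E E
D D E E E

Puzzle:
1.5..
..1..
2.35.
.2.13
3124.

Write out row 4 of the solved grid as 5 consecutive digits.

52413

r2c1 = 4: row 2 has {1}; col 1 has {1,2,3}; region has {1,2,5} → only 4 remains.
r2c5 = 2: row 2 has {1,4}; col 5 has {3}; region has {3,5} → only 2 remains.
r3c2 = 4: row 3 has {2,3,5}; col 2 has {1,2}; region has {2,3,5} → only 4 remains.
r3c5 = 1: row 3 has {2,3,4,5}; col 5 has {2,3}; region has {2,3,4,5} → only 1 remains.
r4c1 = 5: row 4 has {1,2,3}; col 1 has {1,2,3,4}; region has {1,2,3} → only 5 remains.
r4c3 = 4: row 4 has {1,2,3,5}; col 3 has {1,2,3,5}; region has {1,2,3,5} → only 4 remains.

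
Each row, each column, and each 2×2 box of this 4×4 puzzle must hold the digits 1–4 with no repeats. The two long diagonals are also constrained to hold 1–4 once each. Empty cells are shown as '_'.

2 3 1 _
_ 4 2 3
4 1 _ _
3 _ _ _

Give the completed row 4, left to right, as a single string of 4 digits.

r1c4 = 4: row 1 has {1,2,3}; col 4 has {3}; box has {1,2,3}; anti-diagonal has {1,2,3} → only 4 remains.
r2c1 = 1: row 2 has {2,3,4}; col 1 has {2,3,4}; box has {2,3,4} → only 1 remains.
r3c3 = 3: row 3 has {1,4}; col 3 has {1,2}; box has {}; main diagonal has {2,4} → only 3 remains.
r3c4 = 2: row 3 has {1,3,4}; col 4 has {3,4}; box has {3} → only 2 remains.
r4c2 = 2: row 4 has {3}; col 2 has {1,3,4}; box has {1,3,4} → only 2 remains.
r4c3 = 4: row 4 has {2,3}; col 3 has {1,2,3}; box has {2,3} → only 4 remains.
r4c4 = 1: row 4 has {2,3,4}; col 4 has {2,3,4}; box has {2,3,4}; main diagonal has {2,3,4} → only 1 remains.

3241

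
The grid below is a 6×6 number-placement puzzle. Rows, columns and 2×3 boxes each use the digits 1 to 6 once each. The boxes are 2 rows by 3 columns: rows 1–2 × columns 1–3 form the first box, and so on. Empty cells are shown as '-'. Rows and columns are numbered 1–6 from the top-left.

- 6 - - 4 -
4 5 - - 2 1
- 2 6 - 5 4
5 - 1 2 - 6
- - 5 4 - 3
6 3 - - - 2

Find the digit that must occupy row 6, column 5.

1

row 1, column 6 = 5 (sole candidate).
row 2, column 3 = 3 (sole candidate).
row 2, column 4 = 6 (sole candidate).
row 3, column 1 = 3 (sole candidate).
row 3, column 4 = 1 (sole candidate).
row 4, column 2 = 4 (sole candidate).
row 4, column 5 = 3 (sole candidate).
row 5, column 2 = 1 (sole candidate).
row 5, column 5 = 6 (sole candidate).
row 6, column 3 = 4 (sole candidate).
row 6, column 4 = 5 (sole candidate).
row 6, column 5 = 1: row 6 has {2,3,4,5,6}; col 5 has {2,3,4,5,6}; box has {2,3,4,5,6} → only 1 remains.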